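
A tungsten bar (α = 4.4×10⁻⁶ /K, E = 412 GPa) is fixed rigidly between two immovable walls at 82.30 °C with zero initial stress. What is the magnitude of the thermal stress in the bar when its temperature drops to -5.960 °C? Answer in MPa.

Fully constrained: the free strain ε = αΔT is blocked, so σ = Eε = EαΔT.
|ΔT| = 88.260 K
σ = 412×10⁹ × 4.4×10⁻⁶ × 88.260 = 1.60×10⁸ Pa

σ = 160 MPa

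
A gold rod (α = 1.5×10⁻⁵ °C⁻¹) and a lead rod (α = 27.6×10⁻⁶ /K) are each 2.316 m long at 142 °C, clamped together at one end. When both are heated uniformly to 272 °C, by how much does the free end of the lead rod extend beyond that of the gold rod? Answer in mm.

ΔT = 130 K
gold: ΔL = 1.5×10⁻⁵ × 2.316 m × 130 = 4.5162×10⁻³ m = 4.5162 mm
lead: ΔL = 27.6×10⁻⁶ × 2.316 m × 130 = 8.3098×10⁻³ m = 8.3098 mm
difference = 8.3098 − 4.5162 = 3.7936 mm

3.79 mm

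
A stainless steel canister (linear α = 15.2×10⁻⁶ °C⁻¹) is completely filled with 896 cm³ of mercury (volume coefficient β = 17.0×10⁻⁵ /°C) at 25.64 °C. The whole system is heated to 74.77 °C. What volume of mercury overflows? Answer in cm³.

The canister also expands: β_container ≈ 3α = 4.56×10⁻⁵ /K
Net overflow = V₀(β_liq − 3α_cont)ΔT
β − 3α = 1.70×10⁻⁴ − 4.56×10⁻⁵ = 1.244×10⁻⁴ /K; ΔT = 49.13 K
ΔV = 896 × 1.244×10⁻⁴ × 49.13 = 5.48 cm³

5.48 cm³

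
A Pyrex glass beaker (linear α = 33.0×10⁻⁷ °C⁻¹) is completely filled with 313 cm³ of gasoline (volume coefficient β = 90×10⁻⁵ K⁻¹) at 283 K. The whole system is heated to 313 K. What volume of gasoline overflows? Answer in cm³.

The beaker also expands: β_container ≈ 3α = 9.9×10⁻⁶ /K
Net overflow = V₀(β_liq − 3α_cont)ΔT
β − 3α = 9.00×10⁻⁴ − 9.9×10⁻⁶ = 8.901×10⁻⁴ /K; ΔT = 30 K
ΔV = 313 × 8.901×10⁻⁴ × 30 = 8.36 cm³

8.36 cm³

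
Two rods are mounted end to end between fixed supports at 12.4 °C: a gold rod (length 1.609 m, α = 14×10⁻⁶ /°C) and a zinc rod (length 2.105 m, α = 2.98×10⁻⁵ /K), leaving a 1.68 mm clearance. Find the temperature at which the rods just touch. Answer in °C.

T = 32.1 °C

Gap closes when ΔL₁ + ΔL₂ = 1.68 mm = 1.68×10⁻³ m
(α₁L₁ + α₂L₂)ΔT = g
α₁L₁ + α₂L₂ = 14×10⁻⁶×1.609 + 2.98×10⁻⁵×2.105 = 8.5255×10⁻⁵ m/K
ΔT = 1.68×10⁻³ / 8.5255×10⁻⁵ = 19.706 K
T = 12.4 + 19.706 = 32.106 °C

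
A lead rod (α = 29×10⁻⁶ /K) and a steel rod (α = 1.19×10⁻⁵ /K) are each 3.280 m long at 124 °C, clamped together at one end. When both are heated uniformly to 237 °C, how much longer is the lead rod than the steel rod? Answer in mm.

ΔT = 113 K
lead: ΔL = 29×10⁻⁶ × 3.280 m × 113 = 1.0749×10⁻² m = 10.749 mm
steel: ΔL = 1.19×10⁻⁵ × 3.280 m × 113 = 4.4106×10⁻³ m = 4.4106 mm
difference = 10.749 − 4.4106 = 6.3384 mm

6.34 mm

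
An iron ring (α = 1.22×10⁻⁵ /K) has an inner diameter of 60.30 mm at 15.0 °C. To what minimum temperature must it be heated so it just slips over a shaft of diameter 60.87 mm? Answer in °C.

T = 790 °C

Required Δd = 60.87 − 60.30 = 0.57 mm
Δd = αd₀ΔT ⇒ ΔT = Δd/(αd₀) = 0.57 / (1.22×10⁻⁵ × 60.30) = 774.81 K
T_min = 15.0 + 774.81 = 789.81 °C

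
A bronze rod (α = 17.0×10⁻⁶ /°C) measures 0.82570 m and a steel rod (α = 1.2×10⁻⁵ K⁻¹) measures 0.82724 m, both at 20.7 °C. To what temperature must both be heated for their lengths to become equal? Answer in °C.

T = 395.4 °C

L₁(1 + α₁ΔT) = L₂(1 + α₂ΔT) ⇒ ΔT = (L₂ − L₁)/(α₁L₁ − α₂L₂)
L₂ − L₁ = 0.82724 − 0.82570 = 1.54×10⁻³ m
α₁L₁ − α₂L₂ = 17.0×10⁻⁶×0.82570 − 1.2×10⁻⁵×0.82724 = 4.11002×10⁻⁶ m/K
ΔT = 1.54×10⁻³ / 4.11002×10⁻⁶ = 374.694 K
T = 20.7 + 374.694 = 395.394 °C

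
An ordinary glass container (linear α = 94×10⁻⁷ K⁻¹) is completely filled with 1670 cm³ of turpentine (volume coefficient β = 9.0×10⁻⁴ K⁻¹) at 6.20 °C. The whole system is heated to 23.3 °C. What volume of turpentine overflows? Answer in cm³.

24.9 cm³

The container also expands: β_container ≈ 3α = 2.82×10⁻⁵ /K
Net overflow = V₀(β_liq − 3α_cont)ΔT
β − 3α = 9.00×10⁻⁴ − 2.82×10⁻⁵ = 8.718×10⁻⁴ /K; ΔT = 17.10 K
ΔV = 1670 × 8.718×10⁻⁴ × 17.10 = 24.9 cm³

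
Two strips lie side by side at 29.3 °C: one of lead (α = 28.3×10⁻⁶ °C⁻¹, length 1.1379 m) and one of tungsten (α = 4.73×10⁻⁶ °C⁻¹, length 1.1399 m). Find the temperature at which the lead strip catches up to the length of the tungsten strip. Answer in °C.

L₁(1 + α₁ΔT) = L₂(1 + α₂ΔT) ⇒ ΔT = (L₂ − L₁)/(α₁L₁ − α₂L₂)
L₂ − L₁ = 1.1399 − 1.1379 = 2.00×10⁻³ m
α₁L₁ − α₂L₂ = 28.3×10⁻⁶×1.1379 − 4.73×10⁻⁶×1.1399 = 2.6810843×10⁻⁵ m/K
ΔT = 2.00×10⁻³ / 2.6810843×10⁻⁵ = 74.597 K
T = 29.3 + 74.597 = 103.897 °C

T = 103.9 °C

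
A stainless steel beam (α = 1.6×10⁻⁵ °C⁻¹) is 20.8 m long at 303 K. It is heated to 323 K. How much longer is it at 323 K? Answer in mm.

ΔL = 6.66 mm

|ΔT| = |323 − 303| = 20 K
ΔL = αL₀ΔT = (1.6×10⁻⁵)(20.8)(20) = 6.66×10⁻³ m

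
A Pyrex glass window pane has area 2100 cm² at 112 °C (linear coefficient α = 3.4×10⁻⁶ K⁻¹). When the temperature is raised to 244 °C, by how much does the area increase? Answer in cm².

Area coefficient ≈ 2α; |ΔT| = 132 K
ΔA = 2αA₀ΔT = 2(3.4×10⁻⁶)(2100)(132) = 1.88 cm²

ΔA = 1.88 cm²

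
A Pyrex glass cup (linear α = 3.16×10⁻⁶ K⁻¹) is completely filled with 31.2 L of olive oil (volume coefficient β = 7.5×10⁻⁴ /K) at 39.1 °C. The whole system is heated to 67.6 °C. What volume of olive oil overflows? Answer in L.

0.658 L

The cup also expands: β_container ≈ 3α = 9.48×10⁻⁶ /K
Net overflow = V₀(β_liq − 3α_cont)ΔT
β − 3α = 7.50×10⁻⁴ − 9.48×10⁻⁶ = 7.4052×10⁻⁴ /K; ΔT = 28.5 K
ΔV = 31.2 × 7.4052×10⁻⁴ × 28.5 = 0.658 L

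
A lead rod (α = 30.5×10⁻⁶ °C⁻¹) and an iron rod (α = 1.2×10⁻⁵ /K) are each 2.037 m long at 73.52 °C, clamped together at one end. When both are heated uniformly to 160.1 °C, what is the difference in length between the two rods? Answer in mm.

ΔT = 86.58 K
lead: ΔL = 30.5×10⁻⁶ × 2.037 m × 86.58 = 5.3791×10⁻³ m = 5.3791 mm
iron: ΔL = 1.2×10⁻⁵ × 2.037 m × 86.58 = 2.1164×10⁻³ m = 2.1164 mm
difference = 5.3791 − 2.1164 = 3.2627 mm

3.26 mm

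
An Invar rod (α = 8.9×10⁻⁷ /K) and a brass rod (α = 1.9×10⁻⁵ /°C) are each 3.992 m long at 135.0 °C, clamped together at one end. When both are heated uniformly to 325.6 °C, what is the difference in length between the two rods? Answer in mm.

13.8 mm

ΔT = 190.6 K
Invar: ΔL = 8.9×10⁻⁷ × 3.992 m × 190.6 = 6.7718×10⁻⁴ m = 0.67718 mm
brass: ΔL = 1.9×10⁻⁵ × 3.992 m × 190.6 = 1.4457×10⁻² m = 14.457 mm
difference = 14.457 − 0.67718 = 13.77982 mm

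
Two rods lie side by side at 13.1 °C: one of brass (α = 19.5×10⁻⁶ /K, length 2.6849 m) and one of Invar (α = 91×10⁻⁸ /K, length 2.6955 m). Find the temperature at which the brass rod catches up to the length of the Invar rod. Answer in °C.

Equal length when α₁L₁ΔT − α₂L₂ΔT = L₂ − L₁ = 1.06×10⁻² m
α₁L₁ = 5.235555×10⁻⁵, α₂L₂ = 2.452905×10⁻⁶ → Δ(αL) = 4.9902645×10⁻⁵ m/K
ΔT = 1.06×10⁻² / 4.9902645×10⁻⁵ = 212.414 K, so T = 13.1 + 212.414 = 225.514 °C

T = 225.5 °C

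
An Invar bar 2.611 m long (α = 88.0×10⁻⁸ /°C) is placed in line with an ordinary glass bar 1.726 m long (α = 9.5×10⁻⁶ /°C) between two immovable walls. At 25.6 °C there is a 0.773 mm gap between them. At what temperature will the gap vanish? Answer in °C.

T = 66.9 °C

α₁L₁ = 2.29768×10⁻⁶ m/K, α₂L₂ = 1.6397×10⁻⁵ m/K → total 1.869468×10⁻⁵ m/K
ΔT = g/(α₁L₁+α₂L₂) = 7.73×10⁻⁴ / 1.869468×10⁻⁵ = 41.349 K
T = 25.6 + 41.349 = 66.949 °C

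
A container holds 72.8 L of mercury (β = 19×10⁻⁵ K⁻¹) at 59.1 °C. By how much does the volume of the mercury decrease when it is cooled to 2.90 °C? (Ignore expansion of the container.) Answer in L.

|ΔT| = |2.90 − 59.1| = 56.20 K
ΔV = βV₀ΔT = (19×10⁻⁵)(72.8)(56.20) = 0.777 L

ΔV = 0.777 L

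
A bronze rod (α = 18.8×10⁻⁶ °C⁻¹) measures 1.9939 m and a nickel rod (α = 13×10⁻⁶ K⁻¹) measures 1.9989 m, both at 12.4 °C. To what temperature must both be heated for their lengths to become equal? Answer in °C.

L₁(1 + α₁ΔT) = L₂(1 + α₂ΔT) ⇒ ΔT = (L₂ − L₁)/(α₁L₁ − α₂L₂)
L₂ − L₁ = 1.9989 − 1.9939 = 5.00×10⁻³ m
α₁L₁ − α₂L₂ = 18.8×10⁻⁶×1.9939 − 13×10⁻⁶×1.9989 = 1.149962×10⁻⁵ m/K
ΔT = 5.00×10⁻³ / 1.149962×10⁻⁵ = 434.797 K
T = 12.4 + 434.797 = 447.197 °C

T = 447.2 °C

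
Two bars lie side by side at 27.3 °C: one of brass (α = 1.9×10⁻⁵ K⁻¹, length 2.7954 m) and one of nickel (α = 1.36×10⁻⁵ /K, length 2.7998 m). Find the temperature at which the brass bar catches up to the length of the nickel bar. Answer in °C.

T = 319.9 °C

Equal length when α₁L₁ΔT − α₂L₂ΔT = L₂ − L₁ = 4.40×10⁻³ m
α₁L₁ = 5.31126×10⁻⁵, α₂L₂ = 3.807728×10⁻⁵ → Δ(αL) = 1.503532×10⁻⁵ m/K
ΔT = 4.40×10⁻³ / 1.503532×10⁻⁵ = 292.644 K, so T = 27.3 + 292.644 = 319.944 °C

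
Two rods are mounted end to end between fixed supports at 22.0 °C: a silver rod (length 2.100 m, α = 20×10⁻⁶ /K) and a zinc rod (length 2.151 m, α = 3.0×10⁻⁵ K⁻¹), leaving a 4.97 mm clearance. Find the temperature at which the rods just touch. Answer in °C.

T = 68.7 °C

Gap closes when ΔL₁ + ΔL₂ = 4.97 mm = 4.97×10⁻³ m
(α₁L₁ + α₂L₂)ΔT = g
α₁L₁ + α₂L₂ = 20×10⁻⁶×2.100 + 3.0×10⁻⁵×2.151 = 1.0653×10⁻⁴ m/K
ΔT = 4.97×10⁻³ / 1.0653×10⁻⁴ = 46.654 K
T = 22.0 + 46.654 = 68.654 °C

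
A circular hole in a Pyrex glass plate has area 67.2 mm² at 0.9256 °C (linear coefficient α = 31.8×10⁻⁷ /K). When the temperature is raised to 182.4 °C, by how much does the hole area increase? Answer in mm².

ΔA = 0.0776 mm²

Area coefficient ≈ 2α; |ΔT| = 181.4744 K
ΔA = 2αA₀ΔT = 2(31.8×10⁻⁷)(67.2)(181.4744) = 0.0776 mm²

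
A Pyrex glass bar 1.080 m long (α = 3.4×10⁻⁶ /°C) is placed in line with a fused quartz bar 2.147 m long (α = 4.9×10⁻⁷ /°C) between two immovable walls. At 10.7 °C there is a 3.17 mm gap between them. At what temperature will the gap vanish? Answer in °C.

α₁L₁ = 3.672×10⁻⁶ m/K, α₂L₂ = 1.05203×10⁻⁶ m/K → total 4.72403×10⁻⁶ m/K
ΔT = g/(α₁L₁+α₂L₂) = 3.17×10⁻³ / 4.72403×10⁻⁶ = 671.04 K
T = 10.7 + 671.04 = 681.74 °C

T = 682 °C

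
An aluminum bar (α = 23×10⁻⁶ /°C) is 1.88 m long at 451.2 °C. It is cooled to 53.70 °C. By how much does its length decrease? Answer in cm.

ΔL = 1.72 cm

|ΔT| = |53.70 − 451.2| = 397.50 K
ΔL = αL₀ΔT = (23×10⁻⁶)(1.88)(397.50) = 1.72×10⁻² m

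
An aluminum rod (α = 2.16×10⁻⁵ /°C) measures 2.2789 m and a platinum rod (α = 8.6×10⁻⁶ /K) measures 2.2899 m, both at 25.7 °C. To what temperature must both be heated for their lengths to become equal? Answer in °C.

T = 398.2 °C

Equal length when α₁L₁ΔT − α₂L₂ΔT = L₂ − L₁ = 1.10×10⁻² m
α₁L₁ = 4.922424×10⁻⁵, α₂L₂ = 1.969314×10⁻⁵ → Δ(αL) = 2.95311×10⁻⁵ m/K
ΔT = 1.10×10⁻² / 2.95311×10⁻⁵ = 372.489 K, so T = 25.7 + 372.489 = 398.189 °C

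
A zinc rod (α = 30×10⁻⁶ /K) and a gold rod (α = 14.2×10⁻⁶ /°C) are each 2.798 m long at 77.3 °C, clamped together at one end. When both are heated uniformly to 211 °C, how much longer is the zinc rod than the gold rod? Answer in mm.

5.91 mm

ΔT = 133.7 K
zinc: ΔL = 30×10⁻⁶ × 2.798 m × 133.7 = 1.1223×10⁻² m = 11.223 mm
gold: ΔL = 14.2×10⁻⁶ × 2.798 m × 133.7 = 5.3121×10⁻³ m = 5.3121 mm
difference = 11.223 − 5.3121 = 5.9109 mm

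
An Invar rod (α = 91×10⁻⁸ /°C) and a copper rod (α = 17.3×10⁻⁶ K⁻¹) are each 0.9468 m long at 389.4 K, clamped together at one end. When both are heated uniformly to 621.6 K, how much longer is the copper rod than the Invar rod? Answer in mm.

3.60 mm

ΔT = 232.2 K
Invar: ΔL = 91×10⁻⁸ × 0.9468 m × 232.2 = 2.0006×10⁻⁴ m = 0.20006 mm
copper: ΔL = 17.3×10⁻⁶ × 0.9468 m × 232.2 = 3.8034×10⁻³ m = 3.8034 mm
difference = 3.8034 − 0.20006 = 3.60334 mm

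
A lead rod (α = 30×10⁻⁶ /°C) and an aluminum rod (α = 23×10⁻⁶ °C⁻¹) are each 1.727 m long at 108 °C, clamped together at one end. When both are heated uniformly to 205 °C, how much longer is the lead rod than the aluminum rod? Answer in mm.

1.17 mm

ΔT = 97 K
lead: ΔL = 30×10⁻⁶ × 1.727 m × 97 = 5.0256×10⁻³ m = 5.0256 mm
aluminum: ΔL = 23×10⁻⁶ × 1.727 m × 97 = 3.8529×10⁻³ m = 3.8529 mm
difference = 5.0256 − 3.8529 = 1.1727 mm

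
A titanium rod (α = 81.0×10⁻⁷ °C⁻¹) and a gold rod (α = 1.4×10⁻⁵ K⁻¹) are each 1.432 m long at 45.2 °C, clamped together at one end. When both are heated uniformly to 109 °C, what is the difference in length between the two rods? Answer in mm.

0.539 mm

ΔT = 63.8 K
titanium: ΔL = 81.0×10⁻⁷ × 1.432 m × 63.8 = 7.4003×10⁻⁴ m = 0.74003 mm
gold: ΔL = 1.4×10⁻⁵ × 1.432 m × 63.8 = 1.2791×10⁻³ m = 1.2791 mm
difference = 1.2791 − 0.74003 = 0.53907 mm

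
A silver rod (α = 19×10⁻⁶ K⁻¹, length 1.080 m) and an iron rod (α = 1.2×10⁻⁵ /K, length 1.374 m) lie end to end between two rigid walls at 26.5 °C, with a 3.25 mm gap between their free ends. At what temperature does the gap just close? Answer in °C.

T = 114 °C

α₁L₁ = 2.052×10⁻⁵ m/K, α₂L₂ = 1.6488×10⁻⁵ m/K → total 3.7008×10⁻⁵ m/K
ΔT = g/(α₁L₁+α₂L₂) = 3.25×10⁻³ / 3.7008×10⁻⁵ = 87.82 K
T = 26.5 + 87.82 = 114.32 °C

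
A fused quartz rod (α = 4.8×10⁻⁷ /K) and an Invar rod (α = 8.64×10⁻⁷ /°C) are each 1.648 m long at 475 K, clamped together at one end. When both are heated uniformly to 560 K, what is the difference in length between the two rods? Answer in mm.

0.0538 mm

ΔT = 85 K
fused quartz: ΔL = 4.8×10⁻⁷ × 1.648 m × 85 = 6.7238×10⁻⁵ m = 0.067238 mm
Invar: ΔL = 8.64×10⁻⁷ × 1.648 m × 85 = 1.2103×10⁻⁴ m = 0.12103 mm
difference = 0.12103 − 0.067238 = 0.053792 mm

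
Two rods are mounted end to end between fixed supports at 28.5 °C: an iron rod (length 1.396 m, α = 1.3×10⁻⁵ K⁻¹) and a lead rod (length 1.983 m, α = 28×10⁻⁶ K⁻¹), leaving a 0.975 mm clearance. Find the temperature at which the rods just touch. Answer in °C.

Gap closes when ΔL₁ + ΔL₂ = 0.975 mm = 9.75×10⁻⁴ m
(α₁L₁ + α₂L₂)ΔT = g
α₁L₁ + α₂L₂ = 1.3×10⁻⁵×1.396 + 28×10⁻⁶×1.983 = 7.3672×10⁻⁵ m/K
ΔT = 9.75×10⁻⁴ / 7.3672×10⁻⁵ = 13.234 K
T = 28.5 + 13.234 = 41.734 °C

T = 41.7 °C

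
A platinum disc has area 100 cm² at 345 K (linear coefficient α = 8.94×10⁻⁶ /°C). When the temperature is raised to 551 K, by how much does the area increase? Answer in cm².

Area coefficient ≈ 2α; |ΔT| = 206 K
ΔA = 2αA₀ΔT = 2(8.94×10⁻⁶)(100)(206) = 0.368 cm²

ΔA = 0.368 cm²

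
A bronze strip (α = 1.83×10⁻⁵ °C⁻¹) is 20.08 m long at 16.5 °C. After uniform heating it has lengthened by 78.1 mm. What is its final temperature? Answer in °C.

ΔL = αL₀ΔT ⇒ ΔT = ΔL / (αL₀)
ΔT = 78.1×10⁻³ m / (1.83×10⁻⁵ × 20.08 m) = 212.54 K
T = 16.5 + 212.54 = 229.04 °C

T = 229 °C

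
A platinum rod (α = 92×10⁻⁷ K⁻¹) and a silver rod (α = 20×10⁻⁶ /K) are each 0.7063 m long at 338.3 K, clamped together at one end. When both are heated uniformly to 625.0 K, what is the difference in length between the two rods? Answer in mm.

ΔT = 286.7 K
platinum: ΔL = 92×10⁻⁷ × 0.7063 m × 286.7 = 1.8630×10⁻³ m = 1.8630 mm
silver: ΔL = 20×10⁻⁶ × 0.7063 m × 286.7 = 4.0499×10⁻³ m = 4.0499 mm
difference = 4.0499 − 1.8630 = 2.1869 mm

2.19 mm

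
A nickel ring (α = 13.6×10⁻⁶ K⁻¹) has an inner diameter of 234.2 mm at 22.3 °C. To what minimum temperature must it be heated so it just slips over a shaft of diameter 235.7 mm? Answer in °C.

T = 493 °C

Required Δd = 235.7 − 234.2 = 1.5 mm
Δd = αd₀ΔT ⇒ ΔT = Δd/(αd₀) = 1.5 / (13.6×10⁻⁶ × 234.2) = 470.94 K
T_min = 22.3 + 470.94 = 493.24 °C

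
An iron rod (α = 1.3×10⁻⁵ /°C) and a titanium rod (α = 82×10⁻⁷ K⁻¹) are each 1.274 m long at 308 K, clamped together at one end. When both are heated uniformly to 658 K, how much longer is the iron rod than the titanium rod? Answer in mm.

2.14 mm

ΔT = 350 K
iron: ΔL = 1.3×10⁻⁵ × 1.274 m × 350 = 5.7967×10⁻³ m = 5.7967 mm
titanium: ΔL = 82×10⁻⁷ × 1.274 m × 350 = 3.6564×10⁻³ m = 3.6564 mm
difference = 5.7967 − 3.6564 = 2.1403 mm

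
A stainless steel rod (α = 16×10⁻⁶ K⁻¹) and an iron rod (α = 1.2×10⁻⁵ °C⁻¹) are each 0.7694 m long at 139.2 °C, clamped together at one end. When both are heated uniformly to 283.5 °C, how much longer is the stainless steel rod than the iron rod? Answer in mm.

0.444 mm

ΔT = 144.3 K
stainless steel: ΔL = 16×10⁻⁶ × 0.7694 m × 144.3 = 1.7764×10⁻³ m = 1.7764 mm
iron: ΔL = 1.2×10⁻⁵ × 0.7694 m × 144.3 = 1.3323×10⁻³ m = 1.3323 mm
difference = 1.7764 − 1.3323 = 0.4441 mm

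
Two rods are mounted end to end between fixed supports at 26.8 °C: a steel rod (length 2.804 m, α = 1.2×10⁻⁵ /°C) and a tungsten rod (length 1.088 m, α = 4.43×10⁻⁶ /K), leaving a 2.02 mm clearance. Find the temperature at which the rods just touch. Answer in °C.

Gap closes when ΔL₁ + ΔL₂ = 2.02 mm = 2.02×10⁻³ m
(α₁L₁ + α₂L₂)ΔT = g
α₁L₁ + α₂L₂ = 1.2×10⁻⁵×2.804 + 4.43×10⁻⁶×1.088 = 3.846784×10⁻⁵ m/K
ΔT = 2.02×10⁻³ / 3.846784×10⁻⁵ = 52.511 K
T = 26.8 + 52.511 = 79.311 °C

T = 79.3 °C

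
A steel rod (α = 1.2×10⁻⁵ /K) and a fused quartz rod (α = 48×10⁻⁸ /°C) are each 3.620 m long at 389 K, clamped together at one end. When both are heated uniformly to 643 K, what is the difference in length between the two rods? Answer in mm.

10.6 mm

ΔT = 254 K
steel: ΔL = 1.2×10⁻⁵ × 3.620 m × 254 = 1.1034×10⁻² m = 11.034 mm
fused quartz: ΔL = 48×10⁻⁸ × 3.620 m × 254 = 4.4135×10⁻⁴ m = 0.44135 mm
difference = 11.034 − 0.44135 = 10.59265 mm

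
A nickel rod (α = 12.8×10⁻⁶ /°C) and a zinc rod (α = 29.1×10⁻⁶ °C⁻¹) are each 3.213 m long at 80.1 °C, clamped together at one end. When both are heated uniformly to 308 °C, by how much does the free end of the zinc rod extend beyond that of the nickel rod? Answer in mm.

ΔT = 227.9 K
nickel: ΔL = 12.8×10⁻⁶ × 3.213 m × 227.9 = 9.3727×10⁻³ m = 9.3727 mm
zinc: ΔL = 29.1×10⁻⁶ × 3.213 m × 227.9 = 2.1308×10⁻² m = 21.308 mm
difference = 21.308 − 9.3727 = 11.9353 mm

11.9 mm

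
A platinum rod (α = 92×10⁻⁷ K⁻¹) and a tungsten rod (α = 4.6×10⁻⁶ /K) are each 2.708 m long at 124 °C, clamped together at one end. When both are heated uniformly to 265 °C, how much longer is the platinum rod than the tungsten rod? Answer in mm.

1.76 mm

ΔT = 141 K
platinum: ΔL = 92×10⁻⁷ × 2.708 m × 141 = 3.5128×10⁻³ m = 3.5128 mm
tungsten: ΔL = 4.6×10⁻⁶ × 2.708 m × 141 = 1.7564×10⁻³ m = 1.7564 mm
difference = 3.5128 − 1.7564 = 1.7564 mm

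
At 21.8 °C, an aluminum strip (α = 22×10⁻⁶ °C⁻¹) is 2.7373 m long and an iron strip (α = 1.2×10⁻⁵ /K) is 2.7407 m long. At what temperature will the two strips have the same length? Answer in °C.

Equal length when α₁L₁ΔT − α₂L₂ΔT = L₂ − L₁ = 3.40×10⁻³ m
α₁L₁ = 6.02206×10⁻⁵, α₂L₂ = 3.28884×10⁻⁵ → Δ(αL) = 2.73322×10⁻⁵ m/K
ΔT = 3.40×10⁻³ / 2.73322×10⁻⁵ = 124.395 K, so T = 21.8 + 124.395 = 146.195 °C

T = 146.2 °C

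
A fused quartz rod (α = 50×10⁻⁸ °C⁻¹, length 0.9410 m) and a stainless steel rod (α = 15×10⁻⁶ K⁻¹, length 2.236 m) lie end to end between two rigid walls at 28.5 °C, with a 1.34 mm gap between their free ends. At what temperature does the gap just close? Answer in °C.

T = 67.9 °C

α₁L₁ = 4.705×10⁻⁷ m/K, α₂L₂ = 3.354×10⁻⁵ m/K → total 3.40105×10⁻⁵ m/K
ΔT = g/(α₁L₁+α₂L₂) = 1.34×10⁻³ / 3.40105×10⁻⁵ = 39.400 K
T = 28.5 + 39.400 = 67.900 °C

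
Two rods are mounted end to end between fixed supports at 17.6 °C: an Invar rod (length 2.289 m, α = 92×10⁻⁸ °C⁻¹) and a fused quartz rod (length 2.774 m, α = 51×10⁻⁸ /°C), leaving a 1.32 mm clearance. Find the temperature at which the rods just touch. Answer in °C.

T = 393 °C

α₁L₁ = 2.10588×10⁻⁶ m/K, α₂L₂ = 1.41474×10⁻⁶ m/K → total 3.52062×10⁻⁶ m/K
ΔT = g/(α₁L₁+α₂L₂) = 1.32×10⁻³ / 3.52062×10⁻⁶ = 374.93 K
T = 17.6 + 374.93 = 392.53 °C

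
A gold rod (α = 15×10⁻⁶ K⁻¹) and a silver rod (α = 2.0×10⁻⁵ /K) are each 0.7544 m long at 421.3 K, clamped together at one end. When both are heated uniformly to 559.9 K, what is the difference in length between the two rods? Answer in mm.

0.523 mm

ΔT = 138.6 K
gold: ΔL = 15×10⁻⁶ × 0.7544 m × 138.6 = 1.5684×10⁻³ m = 1.5684 mm
silver: ΔL = 2.0×10⁻⁵ × 0.7544 m × 138.6 = 2.0912×10⁻³ m = 2.0912 mm
difference = 2.0912 − 1.5684 = 0.5228 mm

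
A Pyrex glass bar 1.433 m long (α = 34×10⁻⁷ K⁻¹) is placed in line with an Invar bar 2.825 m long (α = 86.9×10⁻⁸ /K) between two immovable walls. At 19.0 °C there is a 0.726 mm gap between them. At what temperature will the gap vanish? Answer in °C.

T = 118 °C

Gap closes when ΔL₁ + ΔL₂ = 0.726 mm = 7.26×10⁻⁴ m
(α₁L₁ + α₂L₂)ΔT = g
α₁L₁ + α₂L₂ = 34×10⁻⁷×1.433 + 86.9×10⁻⁸×2.825 = 7.327125×10⁻⁶ m/K
ΔT = 7.26×10⁻⁴ / 7.327125×10⁻⁶ = 99.08 K
T = 19.0 + 99.08 = 118.08 °C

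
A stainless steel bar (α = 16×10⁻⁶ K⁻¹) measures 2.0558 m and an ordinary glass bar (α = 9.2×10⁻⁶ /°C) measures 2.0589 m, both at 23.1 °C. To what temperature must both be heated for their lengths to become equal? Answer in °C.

L₁(1 + α₁ΔT) = L₂(1 + α₂ΔT) ⇒ ΔT = (L₂ − L₁)/(α₁L₁ − α₂L₂)
L₂ − L₁ = 2.0589 − 2.0558 = 3.10×10⁻³ m
α₁L₁ − α₂L₂ = 16×10⁻⁶×2.0558 − 9.2×10⁻⁶×2.0589 = 1.395092×10⁻⁵ m/K
ΔT = 3.10×10⁻³ / 1.395092×10⁻⁵ = 222.208 K
T = 23.1 + 222.208 = 245.308 °C

T = 245.3 °C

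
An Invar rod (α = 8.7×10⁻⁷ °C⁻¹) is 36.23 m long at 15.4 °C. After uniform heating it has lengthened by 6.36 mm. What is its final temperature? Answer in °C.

T = 217 °C

ΔL = αL₀ΔT ⇒ ΔT = ΔL / (αL₀)
ΔT = 6.36×10⁻³ m / (8.7×10⁻⁷ × 36.23 m) = 201.78 K
T = 15.4 + 201.78 = 217.18 °C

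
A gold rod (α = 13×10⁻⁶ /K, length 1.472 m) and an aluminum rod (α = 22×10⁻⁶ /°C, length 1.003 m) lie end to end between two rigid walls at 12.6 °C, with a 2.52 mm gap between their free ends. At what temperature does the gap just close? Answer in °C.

T = 73.8 °C

α₁L₁ = 1.9136×10⁻⁵ m/K, α₂L₂ = 2.2066×10⁻⁵ m/K → total 4.1202×10⁻⁵ m/K
ΔT = g/(α₁L₁+α₂L₂) = 2.52×10⁻³ / 4.1202×10⁻⁵ = 61.162 K
T = 12.6 + 61.162 = 73.762 °C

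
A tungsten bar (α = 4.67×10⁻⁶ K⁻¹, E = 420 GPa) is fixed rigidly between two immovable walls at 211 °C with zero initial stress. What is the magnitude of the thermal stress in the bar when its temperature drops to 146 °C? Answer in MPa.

σ = 127 MPa

Fully constrained: the free strain ε = αΔT is blocked, so σ = Eε = EαΔT.
|ΔT| = 65 K
σ = 420×10⁹ × 4.67×10⁻⁶ × 65 = 1.27×10⁸ Pa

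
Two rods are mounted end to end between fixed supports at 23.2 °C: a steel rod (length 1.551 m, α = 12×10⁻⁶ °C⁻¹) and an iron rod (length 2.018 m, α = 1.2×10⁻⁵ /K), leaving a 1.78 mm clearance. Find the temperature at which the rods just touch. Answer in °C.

α₁L₁ = 1.8612×10⁻⁵ m/K, α₂L₂ = 2.4216×10⁻⁵ m/K → total 4.2828×10⁻⁵ m/K
ΔT = g/(α₁L₁+α₂L₂) = 1.78×10⁻³ / 4.2828×10⁻⁵ = 41.562 K
T = 23.2 + 41.562 = 64.762 °C

T = 64.8 °C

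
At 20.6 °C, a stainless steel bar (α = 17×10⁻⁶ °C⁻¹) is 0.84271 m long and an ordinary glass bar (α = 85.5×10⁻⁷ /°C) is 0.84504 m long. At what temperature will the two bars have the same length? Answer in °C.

Equal length when α₁L₁ΔT − α₂L₂ΔT = L₂ − L₁ = 2.33×10⁻³ m
α₁L₁ = 1.432607×10⁻⁵, α₂L₂ = 7.225092×10⁻⁶ → Δ(αL) = 7.100978×10⁻⁶ m/K
ΔT = 2.33×10⁻³ / 7.100978×10⁻⁶ = 328.124 K, so T = 20.6 + 328.124 = 348.724 °C

T = 348.7 °C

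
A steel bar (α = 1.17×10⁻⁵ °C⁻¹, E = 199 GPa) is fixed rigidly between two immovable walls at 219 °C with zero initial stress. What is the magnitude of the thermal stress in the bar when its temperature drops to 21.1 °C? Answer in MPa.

Fully constrained: the free strain ε = αΔT is blocked, so σ = Eε = EαΔT.
|ΔT| = 197.9 K
σ = 199×10⁹ × 1.17×10⁻⁵ × 197.9 = 4.61×10⁸ Pa

σ = 461 MPa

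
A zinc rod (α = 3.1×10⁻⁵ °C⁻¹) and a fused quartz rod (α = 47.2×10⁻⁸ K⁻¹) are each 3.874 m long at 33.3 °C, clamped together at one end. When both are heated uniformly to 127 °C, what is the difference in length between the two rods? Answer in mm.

ΔT = 93.7 K
zinc: ΔL = 3.1×10⁻⁵ × 3.874 m × 93.7 = 1.1253×10⁻² m = 11.253 mm
fused quartz: ΔL = 47.2×10⁻⁸ × 3.874 m × 93.7 = 1.7133×10⁻⁴ m = 0.17133 mm
difference = 11.253 − 0.17133 = 11.08167 mm

11.1 mm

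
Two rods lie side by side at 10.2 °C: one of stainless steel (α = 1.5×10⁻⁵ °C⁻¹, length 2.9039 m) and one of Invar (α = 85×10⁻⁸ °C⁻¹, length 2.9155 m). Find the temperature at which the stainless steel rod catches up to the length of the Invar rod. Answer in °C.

Equal length when α₁L₁ΔT − α₂L₂ΔT = L₂ − L₁ = 1.16×10⁻² m
α₁L₁ = 4.35585×10⁻⁵, α₂L₂ = 2.478175×10⁻⁶ → Δ(αL) = 4.1080325×10⁻⁵ m/K
ΔT = 1.16×10⁻² / 4.1080325×10⁻⁵ = 282.374 K, so T = 10.2 + 282.374 = 292.574 °C

T = 292.6 °C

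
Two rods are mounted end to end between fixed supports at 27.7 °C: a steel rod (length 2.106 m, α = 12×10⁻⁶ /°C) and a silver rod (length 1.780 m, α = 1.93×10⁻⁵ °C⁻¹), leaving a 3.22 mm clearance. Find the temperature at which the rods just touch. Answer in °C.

T = 81.7 °C

α₁L₁ = 2.5272×10⁻⁵ m/K, α₂L₂ = 3.4354×10⁻⁵ m/K → total 5.9626×10⁻⁵ m/K
ΔT = g/(α₁L₁+α₂L₂) = 3.22×10⁻³ / 5.9626×10⁻⁵ = 54.003 K
T = 27.7 + 54.003 = 81.703 °C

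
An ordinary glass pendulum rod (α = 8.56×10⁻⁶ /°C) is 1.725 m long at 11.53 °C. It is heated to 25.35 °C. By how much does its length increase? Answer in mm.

|ΔT| = |25.35 − 11.53| = 13.82 K
ΔL = αL₀ΔT = (8.56×10⁻⁶)(1.725)(13.82) = 2.04×10⁻⁴ m

ΔL = 0.204 mm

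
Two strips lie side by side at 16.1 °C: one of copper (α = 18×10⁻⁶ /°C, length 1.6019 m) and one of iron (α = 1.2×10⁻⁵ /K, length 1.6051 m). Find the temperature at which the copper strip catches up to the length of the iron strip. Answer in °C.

Equal length when α₁L₁ΔT − α₂L₂ΔT = L₂ − L₁ = 3.20×10⁻³ m
α₁L₁ = 2.88342×10⁻⁵, α₂L₂ = 1.92612×10⁻⁵ → Δ(αL) = 9.573×10⁻⁶ m/K
ΔT = 3.20×10⁻³ / 9.573×10⁻⁶ = 334.273 K, so T = 16.1 + 334.273 = 350.373 °C

T = 350.4 °C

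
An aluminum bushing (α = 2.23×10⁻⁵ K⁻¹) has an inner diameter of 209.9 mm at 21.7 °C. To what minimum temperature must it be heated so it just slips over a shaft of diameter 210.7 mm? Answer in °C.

T = 193 °C

Required Δd = 210.7 − 209.9 = 0.8 mm
Δd = αd₀ΔT ⇒ ΔT = Δd/(αd₀) = 0.8 / (2.23×10⁻⁵ × 209.9) = 170.91 K
T_min = 21.7 + 170.91 = 192.61 °C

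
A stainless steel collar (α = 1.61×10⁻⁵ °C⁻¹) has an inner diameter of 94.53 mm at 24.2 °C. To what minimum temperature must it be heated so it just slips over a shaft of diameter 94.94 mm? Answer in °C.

T = 294 °C

Required Δd = 94.94 − 94.53 = 0.41 mm
Δd = αd₀ΔT ⇒ ΔT = Δd/(αd₀) = 0.41 / (1.61×10⁻⁵ × 94.53) = 269.39 K
T_min = 24.2 + 269.39 = 293.59 °C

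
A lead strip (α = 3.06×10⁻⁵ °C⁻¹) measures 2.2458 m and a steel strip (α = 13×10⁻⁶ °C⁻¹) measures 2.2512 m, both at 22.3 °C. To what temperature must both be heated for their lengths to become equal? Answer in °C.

T = 159.2 °C

Equal length when α₁L₁ΔT − α₂L₂ΔT = L₂ − L₁ = 5.40×10⁻³ m
α₁L₁ = 6.872148×10⁻⁵, α₂L₂ = 2.92656×10⁻⁵ → Δ(αL) = 3.945588×10⁻⁵ m/K
ΔT = 5.40×10⁻³ / 3.945588×10⁻⁵ = 136.862 K, so T = 22.3 + 136.862 = 159.162 °C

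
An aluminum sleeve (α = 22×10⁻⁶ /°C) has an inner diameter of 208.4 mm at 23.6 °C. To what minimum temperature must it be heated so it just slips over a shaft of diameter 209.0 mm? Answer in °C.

Required Δd = 209.0 − 208.4 = 0.6 mm
Δd = αd₀ΔT ⇒ ΔT = Δd/(αd₀) = 0.6 / (22×10⁻⁶ × 208.4) = 130.87 K
T_min = 23.6 + 130.87 = 154.47 °C

T = 154 °C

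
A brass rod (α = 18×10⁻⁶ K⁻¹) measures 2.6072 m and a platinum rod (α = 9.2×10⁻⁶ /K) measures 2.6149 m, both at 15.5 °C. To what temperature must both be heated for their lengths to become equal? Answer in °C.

T = 352.1 °C

L₁(1 + α₁ΔT) = L₂(1 + α₂ΔT) ⇒ ΔT = (L₂ − L₁)/(α₁L₁ − α₂L₂)
L₂ − L₁ = 2.6149 − 2.6072 = 7.70×10⁻³ m
α₁L₁ − α₂L₂ = 18×10⁻⁶×2.6072 − 9.2×10⁻⁶×2.6149 = 2.287252×10⁻⁵ m/K
ΔT = 7.70×10⁻³ / 2.287252×10⁻⁵ = 336.649 K
T = 15.5 + 336.649 = 352.149 °C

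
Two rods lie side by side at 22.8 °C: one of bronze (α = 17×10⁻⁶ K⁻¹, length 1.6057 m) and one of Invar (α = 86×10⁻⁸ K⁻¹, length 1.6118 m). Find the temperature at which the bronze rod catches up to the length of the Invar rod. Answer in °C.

T = 258.2 °C

L₁(1 + α₁ΔT) = L₂(1 + α₂ΔT) ⇒ ΔT = (L₂ − L₁)/(α₁L₁ − α₂L₂)
L₂ − L₁ = 1.6118 − 1.6057 = 6.10×10⁻³ m
α₁L₁ − α₂L₂ = 17×10⁻⁶×1.6057 − 86×10⁻⁸×1.6118 = 2.5910752×10⁻⁵ m/K
ΔT = 6.10×10⁻³ / 2.5910752×10⁻⁵ = 235.424 K
T = 22.8 + 235.424 = 258.224 °C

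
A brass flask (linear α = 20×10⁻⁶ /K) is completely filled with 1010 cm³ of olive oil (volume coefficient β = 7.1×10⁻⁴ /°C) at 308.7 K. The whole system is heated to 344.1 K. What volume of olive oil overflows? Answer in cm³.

The flask also expands: β_container ≈ 3α = 6.0×10⁻⁵ /K
Net overflow = V₀(β_liq − 3α_cont)ΔT
β − 3α = 7.10×10⁻⁴ − 6.0×10⁻⁵ = 6.50×10⁻⁴ /K; ΔT = 35.4 K
ΔV = 1010 × 6.50×10⁻⁴ × 35.4 = 23.2 cm³

23.2 cm³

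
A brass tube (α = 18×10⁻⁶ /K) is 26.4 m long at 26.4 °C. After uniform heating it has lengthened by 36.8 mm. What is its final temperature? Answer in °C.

ΔL = αL₀ΔT ⇒ ΔT = ΔL / (αL₀)
ΔT = 36.8×10⁻³ m / (18×10⁻⁶ × 26.4 m) = 77.44 K
T = 26.4 + 77.44 = 103.84 °C

T = 104 °C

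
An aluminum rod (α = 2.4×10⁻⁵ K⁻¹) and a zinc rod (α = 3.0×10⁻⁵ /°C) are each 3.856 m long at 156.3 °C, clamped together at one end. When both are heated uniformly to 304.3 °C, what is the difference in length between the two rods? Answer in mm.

3.42 mm

ΔT = 148.0 K
aluminum: ΔL = 2.4×10⁻⁵ × 3.856 m × 148.0 = 1.3697×10⁻² m = 13.697 mm
zinc: ΔL = 3.0×10⁻⁵ × 3.856 m × 148.0 = 1.7121×10⁻² m = 17.121 mm
difference = 17.121 − 13.697 = 3.424 mm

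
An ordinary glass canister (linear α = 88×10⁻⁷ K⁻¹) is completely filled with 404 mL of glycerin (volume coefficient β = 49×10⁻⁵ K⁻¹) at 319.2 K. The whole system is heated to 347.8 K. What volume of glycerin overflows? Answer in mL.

The canister also expands: β_container ≈ 3α = 2.64×10⁻⁵ /K
Net overflow = V₀(β_liq − 3α_cont)ΔT
β − 3α = 4.90×10⁻⁴ − 2.64×10⁻⁵ = 4.636×10⁻⁴ /K; ΔT = 28.6 K
ΔV = 404 × 4.636×10⁻⁴ × 28.6 = 5.36 mL

5.36 mL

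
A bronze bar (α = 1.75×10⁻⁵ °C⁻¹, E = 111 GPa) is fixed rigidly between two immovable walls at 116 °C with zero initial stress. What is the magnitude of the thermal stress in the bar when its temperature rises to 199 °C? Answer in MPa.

Fully constrained: the free strain ε = αΔT is blocked, so σ = Eε = EαΔT.
|ΔT| = 83 K
σ = 111×10⁹ × 1.75×10⁻⁵ × 83 = 1.61×10⁸ Pa

σ = 161 MPa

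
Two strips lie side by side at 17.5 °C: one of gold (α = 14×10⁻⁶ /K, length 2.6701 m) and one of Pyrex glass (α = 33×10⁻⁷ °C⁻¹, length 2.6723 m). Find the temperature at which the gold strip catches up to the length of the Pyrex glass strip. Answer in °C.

Equal length when α₁L₁ΔT − α₂L₂ΔT = L₂ − L₁ = 2.20×10⁻³ m
α₁L₁ = 3.73814×10⁻⁵, α₂L₂ = 8.81859×10⁻⁶ → Δ(αL) = 2.856281×10⁻⁵ m/K
ΔT = 2.20×10⁻³ / 2.856281×10⁻⁵ = 77.0232 K, so T = 17.5 + 77.0232 = 94.5232 °C

T = 94.52 °C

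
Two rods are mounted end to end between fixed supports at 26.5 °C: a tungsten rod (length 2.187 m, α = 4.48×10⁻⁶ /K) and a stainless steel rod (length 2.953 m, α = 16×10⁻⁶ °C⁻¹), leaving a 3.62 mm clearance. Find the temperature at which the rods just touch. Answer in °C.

α₁L₁ = 9.79776×10⁻⁶ m/K, α₂L₂ = 4.7248×10⁻⁵ m/K → total 5.704576×10⁻⁵ m/K
ΔT = g/(α₁L₁+α₂L₂) = 3.62×10⁻³ / 5.704576×10⁻⁵ = 63.458 K
T = 26.5 + 63.458 = 89.958 °C

T = 90.0 °C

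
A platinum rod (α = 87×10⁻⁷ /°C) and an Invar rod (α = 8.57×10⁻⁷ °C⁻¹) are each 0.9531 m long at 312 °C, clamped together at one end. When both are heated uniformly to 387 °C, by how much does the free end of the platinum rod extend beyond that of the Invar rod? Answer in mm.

ΔT = 75 K
platinum: ΔL = 87×10⁻⁷ × 0.9531 m × 75 = 6.2190×10⁻⁴ m = 0.62190 mm
Invar: ΔL = 8.57×10⁻⁷ × 0.9531 m × 75 = 6.1261×10⁻⁵ m = 0.061261 mm
difference = 0.62190 − 0.061261 = 0.560639 mm

0.561 mm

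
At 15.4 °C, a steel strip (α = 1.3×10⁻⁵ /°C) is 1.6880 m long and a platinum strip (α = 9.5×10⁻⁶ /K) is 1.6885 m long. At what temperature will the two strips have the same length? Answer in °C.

T = 100.1 °C

Equal length when α₁L₁ΔT − α₂L₂ΔT = L₂ − L₁ = 5.00×10⁻⁴ m
α₁L₁ = 2.1944×10⁻⁵, α₂L₂ = 1.604075×10⁻⁵ → Δ(αL) = 5.90325×10⁻⁶ m/K
ΔT = 5.00×10⁻⁴ / 5.90325×10⁻⁶ = 84.699 K, so T = 15.4 + 84.699 = 100.099 °C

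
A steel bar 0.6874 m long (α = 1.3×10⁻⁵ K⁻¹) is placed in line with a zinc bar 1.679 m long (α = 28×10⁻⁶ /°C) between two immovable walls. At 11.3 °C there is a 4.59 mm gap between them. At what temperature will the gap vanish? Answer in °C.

Gap closes when ΔL₁ + ΔL₂ = 4.59 mm = 4.59×10⁻³ m
(α₁L₁ + α₂L₂)ΔT = g
α₁L₁ + α₂L₂ = 1.3×10⁻⁵×0.6874 + 28×10⁻⁶×1.679 = 5.59482×10⁻⁵ m/K
ΔT = 4.59×10⁻³ / 5.59482×10⁻⁵ = 82.040 K
T = 11.3 + 82.040 = 93.340 °C

T = 93.3 °C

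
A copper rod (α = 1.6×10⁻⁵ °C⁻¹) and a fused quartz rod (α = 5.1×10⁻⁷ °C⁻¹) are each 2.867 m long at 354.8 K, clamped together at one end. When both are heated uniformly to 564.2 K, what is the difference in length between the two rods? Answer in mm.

ΔT = 209.4 K
copper: ΔL = 1.6×10⁻⁵ × 2.867 m × 209.4 = 9.6056×10⁻³ m = 9.6056 mm
fused quartz: ΔL = 5.1×10⁻⁷ × 2.867 m × 209.4 = 3.0618×10⁻⁴ m = 0.30618 mm
difference = 9.6056 − 0.30618 = 9.29942 mm

9.30 mm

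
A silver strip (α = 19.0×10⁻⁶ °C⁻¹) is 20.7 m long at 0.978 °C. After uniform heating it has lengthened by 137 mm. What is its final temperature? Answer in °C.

ΔL = αL₀ΔT ⇒ ΔT = ΔL / (αL₀)
ΔT = 137×10⁻³ m / (19.0×10⁻⁶ × 20.7 m) = 348.335 K
T = 0.978 + 348.335 = 349.313 °C

T = 349 °C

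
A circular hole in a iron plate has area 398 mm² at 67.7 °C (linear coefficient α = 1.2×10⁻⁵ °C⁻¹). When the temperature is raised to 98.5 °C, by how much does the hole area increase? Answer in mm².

ΔA = 0.294 mm²

Area coefficient ≈ 2α; |ΔT| = 30.8 K
ΔA = 2αA₀ΔT = 2(1.2×10⁻⁵)(398)(30.8) = 0.294 mm²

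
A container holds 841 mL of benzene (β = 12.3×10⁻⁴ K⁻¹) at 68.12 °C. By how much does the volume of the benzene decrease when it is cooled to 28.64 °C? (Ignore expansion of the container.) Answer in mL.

ΔV = 40.8 mL

|ΔT| = |28.64 − 68.12| = 39.48 K
ΔV = βV₀ΔT = (12.3×10⁻⁴)(841)(39.48) = 40.8 mL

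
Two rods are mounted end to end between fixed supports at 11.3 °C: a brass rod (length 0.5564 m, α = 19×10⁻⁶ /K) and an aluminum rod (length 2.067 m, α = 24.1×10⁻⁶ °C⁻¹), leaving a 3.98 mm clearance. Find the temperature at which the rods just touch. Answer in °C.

Gap closes when ΔL₁ + ΔL₂ = 3.98 mm = 3.98×10⁻³ m
(α₁L₁ + α₂L₂)ΔT = g
α₁L₁ + α₂L₂ = 19×10⁻⁶×0.5564 + 24.1×10⁻⁶×2.067 = 6.03863×10⁻⁵ m/K
ΔT = 3.98×10⁻³ / 6.03863×10⁻⁵ = 65.909 K
T = 11.3 + 65.909 = 77.209 °C

T = 77.2 °C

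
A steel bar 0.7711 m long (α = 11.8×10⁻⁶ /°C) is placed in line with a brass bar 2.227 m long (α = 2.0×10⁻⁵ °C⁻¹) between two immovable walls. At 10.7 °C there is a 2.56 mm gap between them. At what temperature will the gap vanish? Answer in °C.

T = 58.4 °C

Gap closes when ΔL₁ + ΔL₂ = 2.56 mm = 2.56×10⁻³ m
(α₁L₁ + α₂L₂)ΔT = g
α₁L₁ + α₂L₂ = 11.8×10⁻⁶×0.7711 + 2.0×10⁻⁵×2.227 = 5.363898×10⁻⁵ m/K
ΔT = 2.56×10⁻³ / 5.363898×10⁻⁵ = 47.726 K
T = 10.7 + 47.726 = 58.426 °C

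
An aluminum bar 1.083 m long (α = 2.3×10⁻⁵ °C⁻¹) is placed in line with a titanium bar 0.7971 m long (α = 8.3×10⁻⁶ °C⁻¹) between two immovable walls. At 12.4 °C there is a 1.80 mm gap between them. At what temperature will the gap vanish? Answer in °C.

T = 69.5 °C

α₁L₁ = 2.4909×10⁻⁵ m/K, α₂L₂ = 6.61593×10⁻⁶ m/K → total 3.152493×10⁻⁵ m/K
ΔT = g/(α₁L₁+α₂L₂) = 1.80×10⁻³ / 3.152493×10⁻⁵ = 57.098 K
T = 12.4 + 57.098 = 69.498 °C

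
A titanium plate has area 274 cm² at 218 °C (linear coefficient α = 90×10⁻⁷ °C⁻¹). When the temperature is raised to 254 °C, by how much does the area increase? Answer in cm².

Area coefficient ≈ 2α; |ΔT| = 36 K
ΔA = 2αA₀ΔT = 2(90×10⁻⁷)(274)(36) = 0.178 cm²

ΔA = 0.178 cm²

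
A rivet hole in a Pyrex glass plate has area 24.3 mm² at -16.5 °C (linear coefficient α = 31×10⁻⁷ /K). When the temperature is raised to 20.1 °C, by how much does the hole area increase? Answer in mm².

Area coefficient ≈ 2α; |ΔT| = 36.6 K
ΔA = 2αA₀ΔT = 2(31×10⁻⁷)(24.3)(36.6) = 5.51×10⁻³ mm²

ΔA = 0.00551 mm²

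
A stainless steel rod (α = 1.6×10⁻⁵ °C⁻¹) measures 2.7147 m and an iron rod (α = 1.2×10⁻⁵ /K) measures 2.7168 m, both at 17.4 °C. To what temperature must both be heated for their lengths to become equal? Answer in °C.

Equal length when α₁L₁ΔT − α₂L₂ΔT = L₂ − L₁ = 2.10×10⁻³ m
α₁L₁ = 4.34352×10⁻⁵, α₂L₂ = 3.26016×10⁻⁵ → Δ(αL) = 1.08336×10⁻⁵ m/K
ΔT = 2.10×10⁻³ / 1.08336×10⁻⁵ = 193.841 K, so T = 17.4 + 193.841 = 211.241 °C

T = 211.2 °C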